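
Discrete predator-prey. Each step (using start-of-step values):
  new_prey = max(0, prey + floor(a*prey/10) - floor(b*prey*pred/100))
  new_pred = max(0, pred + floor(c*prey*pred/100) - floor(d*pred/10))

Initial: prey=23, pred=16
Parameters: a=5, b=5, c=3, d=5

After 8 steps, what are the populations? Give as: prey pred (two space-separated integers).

Step 1: prey: 23+11-18=16; pred: 16+11-8=19
Step 2: prey: 16+8-15=9; pred: 19+9-9=19
Step 3: prey: 9+4-8=5; pred: 19+5-9=15
Step 4: prey: 5+2-3=4; pred: 15+2-7=10
Step 5: prey: 4+2-2=4; pred: 10+1-5=6
Step 6: prey: 4+2-1=5; pred: 6+0-3=3
Step 7: prey: 5+2-0=7; pred: 3+0-1=2
Step 8: prey: 7+3-0=10; pred: 2+0-1=1

Answer: 10 1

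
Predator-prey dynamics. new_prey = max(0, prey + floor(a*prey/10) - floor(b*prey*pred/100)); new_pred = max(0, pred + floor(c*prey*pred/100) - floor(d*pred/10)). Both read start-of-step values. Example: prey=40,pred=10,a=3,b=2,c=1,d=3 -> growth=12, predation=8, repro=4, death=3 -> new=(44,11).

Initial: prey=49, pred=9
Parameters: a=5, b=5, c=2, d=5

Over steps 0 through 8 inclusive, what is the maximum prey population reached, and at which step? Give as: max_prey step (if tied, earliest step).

Step 1: prey: 49+24-22=51; pred: 9+8-4=13
Step 2: prey: 51+25-33=43; pred: 13+13-6=20
Step 3: prey: 43+21-43=21; pred: 20+17-10=27
Step 4: prey: 21+10-28=3; pred: 27+11-13=25
Step 5: prey: 3+1-3=1; pred: 25+1-12=14
Step 6: prey: 1+0-0=1; pred: 14+0-7=7
Step 7: prey: 1+0-0=1; pred: 7+0-3=4
Step 8: prey: 1+0-0=1; pred: 4+0-2=2
Max prey = 51 at step 1

Answer: 51 1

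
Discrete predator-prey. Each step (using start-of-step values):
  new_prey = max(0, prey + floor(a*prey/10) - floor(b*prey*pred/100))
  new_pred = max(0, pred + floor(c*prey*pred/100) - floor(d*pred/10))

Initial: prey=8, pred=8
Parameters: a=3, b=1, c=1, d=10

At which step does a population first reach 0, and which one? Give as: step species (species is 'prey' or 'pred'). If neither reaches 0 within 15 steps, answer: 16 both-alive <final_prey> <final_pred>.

Answer: 1 pred

Derivation:
Step 1: prey: 8+2-0=10; pred: 8+0-8=0
First extinction: pred at step 1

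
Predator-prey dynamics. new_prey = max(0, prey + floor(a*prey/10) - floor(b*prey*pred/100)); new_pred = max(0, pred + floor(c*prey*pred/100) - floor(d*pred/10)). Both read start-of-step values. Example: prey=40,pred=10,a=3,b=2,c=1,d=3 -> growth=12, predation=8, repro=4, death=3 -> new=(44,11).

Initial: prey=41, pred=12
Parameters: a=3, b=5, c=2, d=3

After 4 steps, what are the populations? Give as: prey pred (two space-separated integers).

Step 1: prey: 41+12-24=29; pred: 12+9-3=18
Step 2: prey: 29+8-26=11; pred: 18+10-5=23
Step 3: prey: 11+3-12=2; pred: 23+5-6=22
Step 4: prey: 2+0-2=0; pred: 22+0-6=16

Answer: 0 16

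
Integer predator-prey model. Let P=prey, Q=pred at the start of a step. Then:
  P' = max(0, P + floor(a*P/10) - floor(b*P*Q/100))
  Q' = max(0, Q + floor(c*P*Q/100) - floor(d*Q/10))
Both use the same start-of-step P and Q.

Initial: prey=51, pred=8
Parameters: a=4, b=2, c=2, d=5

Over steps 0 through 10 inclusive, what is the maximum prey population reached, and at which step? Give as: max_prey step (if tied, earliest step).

Answer: 73 2

Derivation:
Step 1: prey: 51+20-8=63; pred: 8+8-4=12
Step 2: prey: 63+25-15=73; pred: 12+15-6=21
Step 3: prey: 73+29-30=72; pred: 21+30-10=41
Step 4: prey: 72+28-59=41; pred: 41+59-20=80
Step 5: prey: 41+16-65=0; pred: 80+65-40=105
Step 6: prey: 0+0-0=0; pred: 105+0-52=53
Step 7: prey: 0+0-0=0; pred: 53+0-26=27
Step 8: prey: 0+0-0=0; pred: 27+0-13=14
Step 9: prey: 0+0-0=0; pred: 14+0-7=7
Step 10: prey: 0+0-0=0; pred: 7+0-3=4
Max prey = 73 at step 2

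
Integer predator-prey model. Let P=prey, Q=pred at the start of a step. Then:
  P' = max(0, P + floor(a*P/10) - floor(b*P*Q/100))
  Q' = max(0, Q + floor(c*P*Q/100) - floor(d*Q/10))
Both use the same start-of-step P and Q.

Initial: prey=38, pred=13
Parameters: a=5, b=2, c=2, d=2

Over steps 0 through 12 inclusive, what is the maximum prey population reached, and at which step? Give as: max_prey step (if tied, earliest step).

Answer: 53 2

Derivation:
Step 1: prey: 38+19-9=48; pred: 13+9-2=20
Step 2: prey: 48+24-19=53; pred: 20+19-4=35
Step 3: prey: 53+26-37=42; pred: 35+37-7=65
Step 4: prey: 42+21-54=9; pred: 65+54-13=106
Step 5: prey: 9+4-19=0; pred: 106+19-21=104
Step 6: prey: 0+0-0=0; pred: 104+0-20=84
Step 7: prey: 0+0-0=0; pred: 84+0-16=68
Step 8: prey: 0+0-0=0; pred: 68+0-13=55
Step 9: prey: 0+0-0=0; pred: 55+0-11=44
Step 10: prey: 0+0-0=0; pred: 44+0-8=36
Step 11: prey: 0+0-0=0; pred: 36+0-7=29
Step 12: prey: 0+0-0=0; pred: 29+0-5=24
Max prey = 53 at step 2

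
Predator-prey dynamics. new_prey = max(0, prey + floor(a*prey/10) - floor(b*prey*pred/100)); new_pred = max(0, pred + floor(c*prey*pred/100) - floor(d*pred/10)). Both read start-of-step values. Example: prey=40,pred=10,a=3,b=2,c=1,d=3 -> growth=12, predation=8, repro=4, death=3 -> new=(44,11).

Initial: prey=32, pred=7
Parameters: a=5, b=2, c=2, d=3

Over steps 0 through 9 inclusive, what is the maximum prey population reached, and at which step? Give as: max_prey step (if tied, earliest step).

Step 1: prey: 32+16-4=44; pred: 7+4-2=9
Step 2: prey: 44+22-7=59; pred: 9+7-2=14
Step 3: prey: 59+29-16=72; pred: 14+16-4=26
Step 4: prey: 72+36-37=71; pred: 26+37-7=56
Step 5: prey: 71+35-79=27; pred: 56+79-16=119
Step 6: prey: 27+13-64=0; pred: 119+64-35=148
Step 7: prey: 0+0-0=0; pred: 148+0-44=104
Step 8: prey: 0+0-0=0; pred: 104+0-31=73
Step 9: prey: 0+0-0=0; pred: 73+0-21=52
Max prey = 72 at step 3

Answer: 72 3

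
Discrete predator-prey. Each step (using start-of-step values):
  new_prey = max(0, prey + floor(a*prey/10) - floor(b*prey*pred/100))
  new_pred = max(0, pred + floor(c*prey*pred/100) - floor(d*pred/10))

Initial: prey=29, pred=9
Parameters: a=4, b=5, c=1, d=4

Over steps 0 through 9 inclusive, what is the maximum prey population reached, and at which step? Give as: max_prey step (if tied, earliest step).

Answer: 71 9

Derivation:
Step 1: prey: 29+11-13=27; pred: 9+2-3=8
Step 2: prey: 27+10-10=27; pred: 8+2-3=7
Step 3: prey: 27+10-9=28; pred: 7+1-2=6
Step 4: prey: 28+11-8=31; pred: 6+1-2=5
Step 5: prey: 31+12-7=36; pred: 5+1-2=4
Step 6: prey: 36+14-7=43; pred: 4+1-1=4
Step 7: prey: 43+17-8=52; pred: 4+1-1=4
Step 8: prey: 52+20-10=62; pred: 4+2-1=5
Step 9: prey: 62+24-15=71; pred: 5+3-2=6
Max prey = 71 at step 9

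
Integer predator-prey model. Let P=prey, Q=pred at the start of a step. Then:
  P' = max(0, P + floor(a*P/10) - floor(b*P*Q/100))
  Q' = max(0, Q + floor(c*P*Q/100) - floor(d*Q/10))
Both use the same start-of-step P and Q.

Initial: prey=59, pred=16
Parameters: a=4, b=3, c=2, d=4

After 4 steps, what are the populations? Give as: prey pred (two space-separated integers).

Step 1: prey: 59+23-28=54; pred: 16+18-6=28
Step 2: prey: 54+21-45=30; pred: 28+30-11=47
Step 3: prey: 30+12-42=0; pred: 47+28-18=57
Step 4: prey: 0+0-0=0; pred: 57+0-22=35

Answer: 0 35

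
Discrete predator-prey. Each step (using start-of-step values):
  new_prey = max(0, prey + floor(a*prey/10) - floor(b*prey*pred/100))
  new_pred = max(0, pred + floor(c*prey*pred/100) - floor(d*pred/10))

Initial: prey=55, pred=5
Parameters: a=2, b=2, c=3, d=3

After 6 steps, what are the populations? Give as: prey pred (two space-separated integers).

Step 1: prey: 55+11-5=61; pred: 5+8-1=12
Step 2: prey: 61+12-14=59; pred: 12+21-3=30
Step 3: prey: 59+11-35=35; pred: 30+53-9=74
Step 4: prey: 35+7-51=0; pred: 74+77-22=129
Step 5: prey: 0+0-0=0; pred: 129+0-38=91
Step 6: prey: 0+0-0=0; pred: 91+0-27=64

Answer: 0 64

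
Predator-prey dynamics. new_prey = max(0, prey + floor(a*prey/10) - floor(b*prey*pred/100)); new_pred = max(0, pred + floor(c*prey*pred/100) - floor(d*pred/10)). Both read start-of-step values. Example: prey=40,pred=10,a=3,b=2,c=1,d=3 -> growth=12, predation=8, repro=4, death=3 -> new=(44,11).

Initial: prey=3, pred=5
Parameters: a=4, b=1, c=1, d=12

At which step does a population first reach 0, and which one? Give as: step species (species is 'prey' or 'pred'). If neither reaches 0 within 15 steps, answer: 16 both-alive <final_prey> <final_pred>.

Step 1: prey: 3+1-0=4; pred: 5+0-6=0
First extinction: pred at step 1

Answer: 1 pred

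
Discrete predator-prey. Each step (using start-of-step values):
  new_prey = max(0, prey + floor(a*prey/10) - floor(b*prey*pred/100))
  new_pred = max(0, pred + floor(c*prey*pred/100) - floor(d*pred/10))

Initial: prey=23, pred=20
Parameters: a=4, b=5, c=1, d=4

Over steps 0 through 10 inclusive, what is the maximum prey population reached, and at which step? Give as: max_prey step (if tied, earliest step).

Step 1: prey: 23+9-23=9; pred: 20+4-8=16
Step 2: prey: 9+3-7=5; pred: 16+1-6=11
Step 3: prey: 5+2-2=5; pred: 11+0-4=7
Step 4: prey: 5+2-1=6; pred: 7+0-2=5
Step 5: prey: 6+2-1=7; pred: 5+0-2=3
Step 6: prey: 7+2-1=8; pred: 3+0-1=2
Step 7: prey: 8+3-0=11; pred: 2+0-0=2
Step 8: prey: 11+4-1=14; pred: 2+0-0=2
Step 9: prey: 14+5-1=18; pred: 2+0-0=2
Step 10: prey: 18+7-1=24; pred: 2+0-0=2
Max prey = 24 at step 10

Answer: 24 10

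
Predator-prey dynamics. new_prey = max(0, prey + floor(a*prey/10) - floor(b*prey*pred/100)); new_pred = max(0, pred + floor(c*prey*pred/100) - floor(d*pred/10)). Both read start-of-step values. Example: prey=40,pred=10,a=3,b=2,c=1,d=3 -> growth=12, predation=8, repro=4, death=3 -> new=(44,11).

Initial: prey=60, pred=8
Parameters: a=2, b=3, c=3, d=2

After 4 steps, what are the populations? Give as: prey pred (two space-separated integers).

Step 1: prey: 60+12-14=58; pred: 8+14-1=21
Step 2: prey: 58+11-36=33; pred: 21+36-4=53
Step 3: prey: 33+6-52=0; pred: 53+52-10=95
Step 4: prey: 0+0-0=0; pred: 95+0-19=76

Answer: 0 76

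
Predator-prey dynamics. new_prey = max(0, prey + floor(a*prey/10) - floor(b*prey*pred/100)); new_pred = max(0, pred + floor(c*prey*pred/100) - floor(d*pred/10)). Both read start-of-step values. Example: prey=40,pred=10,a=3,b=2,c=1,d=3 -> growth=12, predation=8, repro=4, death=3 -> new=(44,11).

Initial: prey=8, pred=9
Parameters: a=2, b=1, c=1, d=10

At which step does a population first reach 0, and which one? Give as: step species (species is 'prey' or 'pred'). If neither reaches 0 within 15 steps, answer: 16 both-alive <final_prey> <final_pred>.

Step 1: prey: 8+1-0=9; pred: 9+0-9=0
First extinction: pred at step 1

Answer: 1 pred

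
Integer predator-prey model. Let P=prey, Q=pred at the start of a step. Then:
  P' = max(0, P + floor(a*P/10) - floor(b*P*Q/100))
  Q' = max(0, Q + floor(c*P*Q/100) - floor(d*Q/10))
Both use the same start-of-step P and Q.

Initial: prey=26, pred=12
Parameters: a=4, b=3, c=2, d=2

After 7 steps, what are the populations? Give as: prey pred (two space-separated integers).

Step 1: prey: 26+10-9=27; pred: 12+6-2=16
Step 2: prey: 27+10-12=25; pred: 16+8-3=21
Step 3: prey: 25+10-15=20; pred: 21+10-4=27
Step 4: prey: 20+8-16=12; pred: 27+10-5=32
Step 5: prey: 12+4-11=5; pred: 32+7-6=33
Step 6: prey: 5+2-4=3; pred: 33+3-6=30
Step 7: prey: 3+1-2=2; pred: 30+1-6=25

Answer: 2 25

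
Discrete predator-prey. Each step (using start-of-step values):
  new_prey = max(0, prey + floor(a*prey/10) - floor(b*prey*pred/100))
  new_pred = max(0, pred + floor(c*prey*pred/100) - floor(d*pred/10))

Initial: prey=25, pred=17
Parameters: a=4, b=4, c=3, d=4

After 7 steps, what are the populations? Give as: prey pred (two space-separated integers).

Step 1: prey: 25+10-17=18; pred: 17+12-6=23
Step 2: prey: 18+7-16=9; pred: 23+12-9=26
Step 3: prey: 9+3-9=3; pred: 26+7-10=23
Step 4: prey: 3+1-2=2; pred: 23+2-9=16
Step 5: prey: 2+0-1=1; pred: 16+0-6=10
Step 6: prey: 1+0-0=1; pred: 10+0-4=6
Step 7: prey: 1+0-0=1; pred: 6+0-2=4

Answer: 1 4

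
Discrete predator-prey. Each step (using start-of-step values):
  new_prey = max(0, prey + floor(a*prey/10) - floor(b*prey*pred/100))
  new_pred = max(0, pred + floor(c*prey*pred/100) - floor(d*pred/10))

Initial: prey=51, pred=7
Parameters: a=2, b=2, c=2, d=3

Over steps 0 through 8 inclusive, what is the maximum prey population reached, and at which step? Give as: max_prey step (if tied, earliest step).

Step 1: prey: 51+10-7=54; pred: 7+7-2=12
Step 2: prey: 54+10-12=52; pred: 12+12-3=21
Step 3: prey: 52+10-21=41; pred: 21+21-6=36
Step 4: prey: 41+8-29=20; pred: 36+29-10=55
Step 5: prey: 20+4-22=2; pred: 55+22-16=61
Step 6: prey: 2+0-2=0; pred: 61+2-18=45
Step 7: prey: 0+0-0=0; pred: 45+0-13=32
Step 8: prey: 0+0-0=0; pred: 32+0-9=23
Max prey = 54 at step 1

Answer: 54 1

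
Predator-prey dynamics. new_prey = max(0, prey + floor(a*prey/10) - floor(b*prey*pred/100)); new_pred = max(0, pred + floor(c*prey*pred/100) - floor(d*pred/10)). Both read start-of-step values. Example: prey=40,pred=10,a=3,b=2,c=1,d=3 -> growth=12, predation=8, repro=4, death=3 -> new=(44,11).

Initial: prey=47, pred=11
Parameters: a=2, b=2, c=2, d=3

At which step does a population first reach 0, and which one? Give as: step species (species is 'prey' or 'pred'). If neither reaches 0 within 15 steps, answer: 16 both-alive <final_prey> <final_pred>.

Step 1: prey: 47+9-10=46; pred: 11+10-3=18
Step 2: prey: 46+9-16=39; pred: 18+16-5=29
Step 3: prey: 39+7-22=24; pred: 29+22-8=43
Step 4: prey: 24+4-20=8; pred: 43+20-12=51
Step 5: prey: 8+1-8=1; pred: 51+8-15=44
Step 6: prey: 1+0-0=1; pred: 44+0-13=31
Step 7: prey: 1+0-0=1; pred: 31+0-9=22
Step 8: prey: 1+0-0=1; pred: 22+0-6=16
Step 9: prey: 1+0-0=1; pred: 16+0-4=12
Step 10: prey: 1+0-0=1; pred: 12+0-3=9
Step 11: prey: 1+0-0=1; pred: 9+0-2=7
Step 12: prey: 1+0-0=1; pred: 7+0-2=5
Step 13: prey: 1+0-0=1; pred: 5+0-1=4
Step 14: prey: 1+0-0=1; pred: 4+0-1=3
Step 15: prey: 1+0-0=1; pred: 3+0-0=3
No extinction within 15 steps

Answer: 16 both-alive 1 3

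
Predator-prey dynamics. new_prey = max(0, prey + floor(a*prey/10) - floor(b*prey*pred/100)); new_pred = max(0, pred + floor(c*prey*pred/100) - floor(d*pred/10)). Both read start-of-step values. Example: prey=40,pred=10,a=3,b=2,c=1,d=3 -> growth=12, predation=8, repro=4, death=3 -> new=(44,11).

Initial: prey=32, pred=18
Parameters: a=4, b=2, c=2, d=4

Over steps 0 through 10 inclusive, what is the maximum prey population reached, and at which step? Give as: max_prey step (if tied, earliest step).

Step 1: prey: 32+12-11=33; pred: 18+11-7=22
Step 2: prey: 33+13-14=32; pred: 22+14-8=28
Step 3: prey: 32+12-17=27; pred: 28+17-11=34
Step 4: prey: 27+10-18=19; pred: 34+18-13=39
Step 5: prey: 19+7-14=12; pred: 39+14-15=38
Step 6: prey: 12+4-9=7; pred: 38+9-15=32
Step 7: prey: 7+2-4=5; pred: 32+4-12=24
Step 8: prey: 5+2-2=5; pred: 24+2-9=17
Step 9: prey: 5+2-1=6; pred: 17+1-6=12
Step 10: prey: 6+2-1=7; pred: 12+1-4=9
Max prey = 33 at step 1

Answer: 33 1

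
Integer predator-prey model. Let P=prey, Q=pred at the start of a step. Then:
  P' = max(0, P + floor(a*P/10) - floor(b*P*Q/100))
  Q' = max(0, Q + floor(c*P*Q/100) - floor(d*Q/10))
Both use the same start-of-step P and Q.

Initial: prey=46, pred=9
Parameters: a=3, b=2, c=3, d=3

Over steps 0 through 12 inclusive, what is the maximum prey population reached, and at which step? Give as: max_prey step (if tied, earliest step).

Answer: 51 1

Derivation:
Step 1: prey: 46+13-8=51; pred: 9+12-2=19
Step 2: prey: 51+15-19=47; pred: 19+29-5=43
Step 3: prey: 47+14-40=21; pred: 43+60-12=91
Step 4: prey: 21+6-38=0; pred: 91+57-27=121
Step 5: prey: 0+0-0=0; pred: 121+0-36=85
Step 6: prey: 0+0-0=0; pred: 85+0-25=60
Step 7: prey: 0+0-0=0; pred: 60+0-18=42
Step 8: prey: 0+0-0=0; pred: 42+0-12=30
Step 9: prey: 0+0-0=0; pred: 30+0-9=21
Step 10: prey: 0+0-0=0; pred: 21+0-6=15
Step 11: prey: 0+0-0=0; pred: 15+0-4=11
Step 12: prey: 0+0-0=0; pred: 11+0-3=8
Max prey = 51 at step 1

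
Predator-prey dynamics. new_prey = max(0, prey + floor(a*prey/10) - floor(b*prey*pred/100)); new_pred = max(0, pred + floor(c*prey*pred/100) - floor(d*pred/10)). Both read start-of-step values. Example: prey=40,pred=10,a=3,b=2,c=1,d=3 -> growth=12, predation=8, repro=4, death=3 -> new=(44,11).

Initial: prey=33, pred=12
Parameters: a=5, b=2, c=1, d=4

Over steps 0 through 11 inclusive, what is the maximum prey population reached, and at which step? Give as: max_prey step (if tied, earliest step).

Step 1: prey: 33+16-7=42; pred: 12+3-4=11
Step 2: prey: 42+21-9=54; pred: 11+4-4=11
Step 3: prey: 54+27-11=70; pred: 11+5-4=12
Step 4: prey: 70+35-16=89; pred: 12+8-4=16
Step 5: prey: 89+44-28=105; pred: 16+14-6=24
Step 6: prey: 105+52-50=107; pred: 24+25-9=40
Step 7: prey: 107+53-85=75; pred: 40+42-16=66
Step 8: prey: 75+37-99=13; pred: 66+49-26=89
Step 9: prey: 13+6-23=0; pred: 89+11-35=65
Step 10: prey: 0+0-0=0; pred: 65+0-26=39
Step 11: prey: 0+0-0=0; pred: 39+0-15=24
Max prey = 107 at step 6

Answer: 107 6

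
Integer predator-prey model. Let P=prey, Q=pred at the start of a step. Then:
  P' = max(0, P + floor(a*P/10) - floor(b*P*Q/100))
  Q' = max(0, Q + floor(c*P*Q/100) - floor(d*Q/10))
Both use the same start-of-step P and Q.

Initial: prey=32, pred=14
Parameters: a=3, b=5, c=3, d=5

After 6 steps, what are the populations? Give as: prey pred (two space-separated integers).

Answer: 1 2

Derivation:
Step 1: prey: 32+9-22=19; pred: 14+13-7=20
Step 2: prey: 19+5-19=5; pred: 20+11-10=21
Step 3: prey: 5+1-5=1; pred: 21+3-10=14
Step 4: prey: 1+0-0=1; pred: 14+0-7=7
Step 5: prey: 1+0-0=1; pred: 7+0-3=4
Step 6: prey: 1+0-0=1; pred: 4+0-2=2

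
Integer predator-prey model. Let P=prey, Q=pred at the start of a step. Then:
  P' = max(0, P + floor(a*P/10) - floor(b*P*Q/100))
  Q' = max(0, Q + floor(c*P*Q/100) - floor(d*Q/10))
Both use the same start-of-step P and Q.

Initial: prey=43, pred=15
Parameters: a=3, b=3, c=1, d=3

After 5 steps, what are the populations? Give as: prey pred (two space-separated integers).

Step 1: prey: 43+12-19=36; pred: 15+6-4=17
Step 2: prey: 36+10-18=28; pred: 17+6-5=18
Step 3: prey: 28+8-15=21; pred: 18+5-5=18
Step 4: prey: 21+6-11=16; pred: 18+3-5=16
Step 5: prey: 16+4-7=13; pred: 16+2-4=14

Answer: 13 14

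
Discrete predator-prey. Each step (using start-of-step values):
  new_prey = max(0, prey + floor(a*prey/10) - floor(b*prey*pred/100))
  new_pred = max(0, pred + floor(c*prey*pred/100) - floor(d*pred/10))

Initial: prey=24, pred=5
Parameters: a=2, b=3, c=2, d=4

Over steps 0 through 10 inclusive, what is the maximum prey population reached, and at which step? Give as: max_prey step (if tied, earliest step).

Step 1: prey: 24+4-3=25; pred: 5+2-2=5
Step 2: prey: 25+5-3=27; pred: 5+2-2=5
Step 3: prey: 27+5-4=28; pred: 5+2-2=5
Step 4: prey: 28+5-4=29; pred: 5+2-2=5
Step 5: prey: 29+5-4=30; pred: 5+2-2=5
Step 6: prey: 30+6-4=32; pred: 5+3-2=6
Step 7: prey: 32+6-5=33; pred: 6+3-2=7
Step 8: prey: 33+6-6=33; pred: 7+4-2=9
Step 9: prey: 33+6-8=31; pred: 9+5-3=11
Step 10: prey: 31+6-10=27; pred: 11+6-4=13
Max prey = 33 at step 7

Answer: 33 7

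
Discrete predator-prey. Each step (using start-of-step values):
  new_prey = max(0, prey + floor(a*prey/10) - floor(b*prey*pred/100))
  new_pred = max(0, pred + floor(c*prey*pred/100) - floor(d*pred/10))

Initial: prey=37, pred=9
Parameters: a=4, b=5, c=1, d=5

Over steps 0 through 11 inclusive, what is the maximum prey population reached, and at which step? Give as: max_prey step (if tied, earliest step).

Answer: 115 9

Derivation:
Step 1: prey: 37+14-16=35; pred: 9+3-4=8
Step 2: prey: 35+14-14=35; pred: 8+2-4=6
Step 3: prey: 35+14-10=39; pred: 6+2-3=5
Step 4: prey: 39+15-9=45; pred: 5+1-2=4
Step 5: prey: 45+18-9=54; pred: 4+1-2=3
Step 6: prey: 54+21-8=67; pred: 3+1-1=3
Step 7: prey: 67+26-10=83; pred: 3+2-1=4
Step 8: prey: 83+33-16=100; pred: 4+3-2=5
Step 9: prey: 100+40-25=115; pred: 5+5-2=8
Step 10: prey: 115+46-46=115; pred: 8+9-4=13
Step 11: prey: 115+46-74=87; pred: 13+14-6=21
Max prey = 115 at step 9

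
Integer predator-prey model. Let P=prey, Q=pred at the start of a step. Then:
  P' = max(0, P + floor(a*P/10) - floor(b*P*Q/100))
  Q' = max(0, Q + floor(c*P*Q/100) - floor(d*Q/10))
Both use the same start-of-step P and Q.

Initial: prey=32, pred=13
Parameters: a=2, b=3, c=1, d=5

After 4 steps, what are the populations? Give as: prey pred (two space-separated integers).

Answer: 23 4

Derivation:
Step 1: prey: 32+6-12=26; pred: 13+4-6=11
Step 2: prey: 26+5-8=23; pred: 11+2-5=8
Step 3: prey: 23+4-5=22; pred: 8+1-4=5
Step 4: prey: 22+4-3=23; pred: 5+1-2=4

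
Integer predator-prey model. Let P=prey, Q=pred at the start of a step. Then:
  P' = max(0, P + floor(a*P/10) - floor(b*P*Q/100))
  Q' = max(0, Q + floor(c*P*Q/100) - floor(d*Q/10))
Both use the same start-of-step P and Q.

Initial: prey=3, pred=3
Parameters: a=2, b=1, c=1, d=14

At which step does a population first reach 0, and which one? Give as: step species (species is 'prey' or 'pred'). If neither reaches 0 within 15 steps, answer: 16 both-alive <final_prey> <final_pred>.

Step 1: prey: 3+0-0=3; pred: 3+0-4=0
First extinction: pred at step 1

Answer: 1 pred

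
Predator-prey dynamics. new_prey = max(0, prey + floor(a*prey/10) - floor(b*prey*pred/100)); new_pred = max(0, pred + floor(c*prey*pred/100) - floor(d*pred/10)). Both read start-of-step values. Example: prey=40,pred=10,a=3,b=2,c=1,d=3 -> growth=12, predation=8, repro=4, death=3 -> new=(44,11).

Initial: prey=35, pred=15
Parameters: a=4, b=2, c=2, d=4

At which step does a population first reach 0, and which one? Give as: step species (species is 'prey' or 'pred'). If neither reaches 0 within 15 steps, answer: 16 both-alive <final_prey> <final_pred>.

Step 1: prey: 35+14-10=39; pred: 15+10-6=19
Step 2: prey: 39+15-14=40; pred: 19+14-7=26
Step 3: prey: 40+16-20=36; pred: 26+20-10=36
Step 4: prey: 36+14-25=25; pred: 36+25-14=47
Step 5: prey: 25+10-23=12; pred: 47+23-18=52
Step 6: prey: 12+4-12=4; pred: 52+12-20=44
Step 7: prey: 4+1-3=2; pred: 44+3-17=30
Step 8: prey: 2+0-1=1; pred: 30+1-12=19
Step 9: prey: 1+0-0=1; pred: 19+0-7=12
Step 10: prey: 1+0-0=1; pred: 12+0-4=8
Step 11: prey: 1+0-0=1; pred: 8+0-3=5
Step 12: prey: 1+0-0=1; pred: 5+0-2=3
Step 13: prey: 1+0-0=1; pred: 3+0-1=2
Step 14: prey: 1+0-0=1; pred: 2+0-0=2
Steps 15-15: state stable at prey=1, pred=2 (no change)
No extinction within 15 steps

Answer: 16 both-alive 1 2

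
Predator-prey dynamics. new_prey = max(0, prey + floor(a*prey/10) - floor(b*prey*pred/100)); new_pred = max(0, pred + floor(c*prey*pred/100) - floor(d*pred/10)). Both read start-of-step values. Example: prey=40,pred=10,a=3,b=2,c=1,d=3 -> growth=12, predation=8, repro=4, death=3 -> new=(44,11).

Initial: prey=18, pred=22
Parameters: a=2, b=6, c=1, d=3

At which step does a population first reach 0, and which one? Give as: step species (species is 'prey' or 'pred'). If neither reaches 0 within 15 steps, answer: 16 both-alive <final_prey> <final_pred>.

Step 1: prey: 18+3-23=0; pred: 22+3-6=19
First extinction: prey at step 1

Answer: 1 prey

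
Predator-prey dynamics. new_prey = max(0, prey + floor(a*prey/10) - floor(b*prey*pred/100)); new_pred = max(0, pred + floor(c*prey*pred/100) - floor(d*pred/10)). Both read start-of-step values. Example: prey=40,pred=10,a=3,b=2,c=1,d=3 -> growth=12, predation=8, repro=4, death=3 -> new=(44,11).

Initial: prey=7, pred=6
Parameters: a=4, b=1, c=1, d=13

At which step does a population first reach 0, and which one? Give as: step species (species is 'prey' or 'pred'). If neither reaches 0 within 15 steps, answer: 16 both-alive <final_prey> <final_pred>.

Step 1: prey: 7+2-0=9; pred: 6+0-7=0
First extinction: pred at step 1

Answer: 1 pred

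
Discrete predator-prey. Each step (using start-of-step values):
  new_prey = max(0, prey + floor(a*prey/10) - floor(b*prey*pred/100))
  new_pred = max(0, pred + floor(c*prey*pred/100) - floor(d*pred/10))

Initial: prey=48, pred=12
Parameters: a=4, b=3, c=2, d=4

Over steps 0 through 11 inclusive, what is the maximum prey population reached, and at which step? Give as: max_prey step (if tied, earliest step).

Answer: 50 1

Derivation:
Step 1: prey: 48+19-17=50; pred: 12+11-4=19
Step 2: prey: 50+20-28=42; pred: 19+19-7=31
Step 3: prey: 42+16-39=19; pred: 31+26-12=45
Step 4: prey: 19+7-25=1; pred: 45+17-18=44
Step 5: prey: 1+0-1=0; pred: 44+0-17=27
Step 6: prey: 0+0-0=0; pred: 27+0-10=17
Step 7: prey: 0+0-0=0; pred: 17+0-6=11
Step 8: prey: 0+0-0=0; pred: 11+0-4=7
Step 9: prey: 0+0-0=0; pred: 7+0-2=5
Step 10: prey: 0+0-0=0; pred: 5+0-2=3
Step 11: prey: 0+0-0=0; pred: 3+0-1=2
Max prey = 50 at step 1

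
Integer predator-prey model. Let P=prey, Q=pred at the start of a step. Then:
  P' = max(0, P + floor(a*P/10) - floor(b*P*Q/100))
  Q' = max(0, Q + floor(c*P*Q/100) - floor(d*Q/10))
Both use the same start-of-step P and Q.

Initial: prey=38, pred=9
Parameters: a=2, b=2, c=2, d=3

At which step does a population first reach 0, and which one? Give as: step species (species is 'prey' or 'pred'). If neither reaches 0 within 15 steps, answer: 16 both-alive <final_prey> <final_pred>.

Step 1: prey: 38+7-6=39; pred: 9+6-2=13
Step 2: prey: 39+7-10=36; pred: 13+10-3=20
Step 3: prey: 36+7-14=29; pred: 20+14-6=28
Step 4: prey: 29+5-16=18; pred: 28+16-8=36
Step 5: prey: 18+3-12=9; pred: 36+12-10=38
Step 6: prey: 9+1-6=4; pred: 38+6-11=33
Step 7: prey: 4+0-2=2; pred: 33+2-9=26
Step 8: prey: 2+0-1=1; pred: 26+1-7=20
Step 9: prey: 1+0-0=1; pred: 20+0-6=14
Step 10: prey: 1+0-0=1; pred: 14+0-4=10
Step 11: prey: 1+0-0=1; pred: 10+0-3=7
Step 12: prey: 1+0-0=1; pred: 7+0-2=5
Step 13: prey: 1+0-0=1; pred: 5+0-1=4
Step 14: prey: 1+0-0=1; pred: 4+0-1=3
Step 15: prey: 1+0-0=1; pred: 3+0-0=3
No extinction within 15 steps

Answer: 16 both-alive 1 3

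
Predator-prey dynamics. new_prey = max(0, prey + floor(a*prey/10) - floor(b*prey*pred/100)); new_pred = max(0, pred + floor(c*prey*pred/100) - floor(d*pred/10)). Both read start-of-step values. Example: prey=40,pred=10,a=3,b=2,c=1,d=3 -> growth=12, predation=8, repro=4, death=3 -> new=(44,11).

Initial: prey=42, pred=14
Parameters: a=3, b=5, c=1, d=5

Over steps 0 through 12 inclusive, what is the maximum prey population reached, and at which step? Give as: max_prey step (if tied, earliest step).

Step 1: prey: 42+12-29=25; pred: 14+5-7=12
Step 2: prey: 25+7-15=17; pred: 12+3-6=9
Step 3: prey: 17+5-7=15; pred: 9+1-4=6
Step 4: prey: 15+4-4=15; pred: 6+0-3=3
Step 5: prey: 15+4-2=17; pred: 3+0-1=2
Step 6: prey: 17+5-1=21; pred: 2+0-1=1
Step 7: prey: 21+6-1=26; pred: 1+0-0=1
Step 8: prey: 26+7-1=32; pred: 1+0-0=1
Step 9: prey: 32+9-1=40; pred: 1+0-0=1
Step 10: prey: 40+12-2=50; pred: 1+0-0=1
Step 11: prey: 50+15-2=63; pred: 1+0-0=1
Step 12: prey: 63+18-3=78; pred: 1+0-0=1
Max prey = 78 at step 12

Answer: 78 12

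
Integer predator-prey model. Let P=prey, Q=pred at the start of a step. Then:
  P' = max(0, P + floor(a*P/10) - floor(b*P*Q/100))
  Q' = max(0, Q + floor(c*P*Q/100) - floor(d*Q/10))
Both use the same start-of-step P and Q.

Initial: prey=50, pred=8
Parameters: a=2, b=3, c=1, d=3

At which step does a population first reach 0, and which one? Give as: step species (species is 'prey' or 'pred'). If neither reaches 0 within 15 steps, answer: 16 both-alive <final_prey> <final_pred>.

Answer: 16 both-alive 15 3

Derivation:
Step 1: prey: 50+10-12=48; pred: 8+4-2=10
Step 2: prey: 48+9-14=43; pred: 10+4-3=11
Step 3: prey: 43+8-14=37; pred: 11+4-3=12
Step 4: prey: 37+7-13=31; pred: 12+4-3=13
Step 5: prey: 31+6-12=25; pred: 13+4-3=14
Step 6: prey: 25+5-10=20; pred: 14+3-4=13
Step 7: prey: 20+4-7=17; pred: 13+2-3=12
Step 8: prey: 17+3-6=14; pred: 12+2-3=11
Step 9: prey: 14+2-4=12; pred: 11+1-3=9
Step 10: prey: 12+2-3=11; pred: 9+1-2=8
Step 11: prey: 11+2-2=11; pred: 8+0-2=6
Step 12: prey: 11+2-1=12; pred: 6+0-1=5
Step 13: prey: 12+2-1=13; pred: 5+0-1=4
Step 14: prey: 13+2-1=14; pred: 4+0-1=3
Step 15: prey: 14+2-1=15; pred: 3+0-0=3
No extinction within 15 steps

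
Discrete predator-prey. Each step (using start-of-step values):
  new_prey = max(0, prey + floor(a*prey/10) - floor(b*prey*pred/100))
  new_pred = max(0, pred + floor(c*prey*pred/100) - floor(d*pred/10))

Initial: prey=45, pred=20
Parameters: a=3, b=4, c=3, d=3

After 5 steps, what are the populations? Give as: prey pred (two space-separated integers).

Step 1: prey: 45+13-36=22; pred: 20+27-6=41
Step 2: prey: 22+6-36=0; pred: 41+27-12=56
Step 3: prey: 0+0-0=0; pred: 56+0-16=40
Step 4: prey: 0+0-0=0; pred: 40+0-12=28
Step 5: prey: 0+0-0=0; pred: 28+0-8=20

Answer: 0 20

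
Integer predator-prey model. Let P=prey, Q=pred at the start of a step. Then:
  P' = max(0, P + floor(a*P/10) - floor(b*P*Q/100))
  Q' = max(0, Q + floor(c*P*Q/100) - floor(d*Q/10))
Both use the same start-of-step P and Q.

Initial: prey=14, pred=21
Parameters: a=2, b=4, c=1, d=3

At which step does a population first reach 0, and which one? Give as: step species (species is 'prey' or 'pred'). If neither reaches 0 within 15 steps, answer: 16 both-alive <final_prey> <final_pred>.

Step 1: prey: 14+2-11=5; pred: 21+2-6=17
Step 2: prey: 5+1-3=3; pred: 17+0-5=12
Step 3: prey: 3+0-1=2; pred: 12+0-3=9
Step 4: prey: 2+0-0=2; pred: 9+0-2=7
Step 5: prey: 2+0-0=2; pred: 7+0-2=5
Step 6: prey: 2+0-0=2; pred: 5+0-1=4
Step 7: prey: 2+0-0=2; pred: 4+0-1=3
Step 8: prey: 2+0-0=2; pred: 3+0-0=3
Steps 9-15: state stable at prey=2, pred=3 (no change)
No extinction within 15 steps

Answer: 16 both-alive 2 3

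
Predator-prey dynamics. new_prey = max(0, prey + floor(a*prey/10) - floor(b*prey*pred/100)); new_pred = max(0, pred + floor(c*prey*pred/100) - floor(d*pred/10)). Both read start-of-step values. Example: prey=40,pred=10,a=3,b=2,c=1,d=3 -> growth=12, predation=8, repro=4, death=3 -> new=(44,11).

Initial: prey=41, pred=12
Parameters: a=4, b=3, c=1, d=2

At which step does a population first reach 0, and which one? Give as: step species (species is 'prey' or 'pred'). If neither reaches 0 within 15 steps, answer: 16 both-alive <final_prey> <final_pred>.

Answer: 16 both-alive 12 6

Derivation:
Step 1: prey: 41+16-14=43; pred: 12+4-2=14
Step 2: prey: 43+17-18=42; pred: 14+6-2=18
Step 3: prey: 42+16-22=36; pred: 18+7-3=22
Step 4: prey: 36+14-23=27; pred: 22+7-4=25
Step 5: prey: 27+10-20=17; pred: 25+6-5=26
Step 6: prey: 17+6-13=10; pred: 26+4-5=25
Step 7: prey: 10+4-7=7; pred: 25+2-5=22
Step 8: prey: 7+2-4=5; pred: 22+1-4=19
Step 9: prey: 5+2-2=5; pred: 19+0-3=16
Step 10: prey: 5+2-2=5; pred: 16+0-3=13
Step 11: prey: 5+2-1=6; pred: 13+0-2=11
Step 12: prey: 6+2-1=7; pred: 11+0-2=9
Step 13: prey: 7+2-1=8; pred: 9+0-1=8
Step 14: prey: 8+3-1=10; pred: 8+0-1=7
Step 15: prey: 10+4-2=12; pred: 7+0-1=6
No extinction within 15 steps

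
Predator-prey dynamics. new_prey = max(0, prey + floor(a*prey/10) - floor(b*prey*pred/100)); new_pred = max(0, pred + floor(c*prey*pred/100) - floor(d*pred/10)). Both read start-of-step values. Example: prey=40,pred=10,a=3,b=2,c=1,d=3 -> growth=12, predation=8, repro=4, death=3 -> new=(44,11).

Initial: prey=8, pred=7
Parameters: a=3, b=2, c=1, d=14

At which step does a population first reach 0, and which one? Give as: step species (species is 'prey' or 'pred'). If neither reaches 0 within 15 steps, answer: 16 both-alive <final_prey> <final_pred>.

Step 1: prey: 8+2-1=9; pred: 7+0-9=0
First extinction: pred at step 1

Answer: 1 pred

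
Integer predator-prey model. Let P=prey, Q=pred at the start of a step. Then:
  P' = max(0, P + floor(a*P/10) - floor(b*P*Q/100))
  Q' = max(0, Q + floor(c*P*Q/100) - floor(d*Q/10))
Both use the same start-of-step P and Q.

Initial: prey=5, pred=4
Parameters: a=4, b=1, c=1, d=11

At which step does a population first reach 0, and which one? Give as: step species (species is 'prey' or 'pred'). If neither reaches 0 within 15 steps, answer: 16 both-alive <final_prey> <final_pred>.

Step 1: prey: 5+2-0=7; pred: 4+0-4=0
First extinction: pred at step 1

Answer: 1 pred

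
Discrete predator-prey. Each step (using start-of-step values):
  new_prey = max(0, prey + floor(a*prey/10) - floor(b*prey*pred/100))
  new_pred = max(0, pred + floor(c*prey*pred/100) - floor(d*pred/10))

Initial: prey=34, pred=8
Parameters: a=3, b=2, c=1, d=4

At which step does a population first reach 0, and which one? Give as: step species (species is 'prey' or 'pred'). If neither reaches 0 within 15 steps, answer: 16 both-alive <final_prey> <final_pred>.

Answer: 16 both-alive 8 9

Derivation:
Step 1: prey: 34+10-5=39; pred: 8+2-3=7
Step 2: prey: 39+11-5=45; pred: 7+2-2=7
Step 3: prey: 45+13-6=52; pred: 7+3-2=8
Step 4: prey: 52+15-8=59; pred: 8+4-3=9
Step 5: prey: 59+17-10=66; pred: 9+5-3=11
Step 6: prey: 66+19-14=71; pred: 11+7-4=14
Step 7: prey: 71+21-19=73; pred: 14+9-5=18
Step 8: prey: 73+21-26=68; pred: 18+13-7=24
Step 9: prey: 68+20-32=56; pred: 24+16-9=31
Step 10: prey: 56+16-34=38; pred: 31+17-12=36
Step 11: prey: 38+11-27=22; pred: 36+13-14=35
Step 12: prey: 22+6-15=13; pred: 35+7-14=28
Step 13: prey: 13+3-7=9; pred: 28+3-11=20
Step 14: prey: 9+2-3=8; pred: 20+1-8=13
Step 15: prey: 8+2-2=8; pred: 13+1-5=9
No extinction within 15 steps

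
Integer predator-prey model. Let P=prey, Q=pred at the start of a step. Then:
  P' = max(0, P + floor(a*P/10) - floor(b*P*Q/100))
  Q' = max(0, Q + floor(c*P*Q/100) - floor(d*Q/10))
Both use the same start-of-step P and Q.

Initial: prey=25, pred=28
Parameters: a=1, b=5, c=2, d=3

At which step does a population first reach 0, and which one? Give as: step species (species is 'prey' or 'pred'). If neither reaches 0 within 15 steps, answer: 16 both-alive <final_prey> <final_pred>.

Step 1: prey: 25+2-35=0; pred: 28+14-8=34
First extinction: prey at step 1

Answer: 1 prey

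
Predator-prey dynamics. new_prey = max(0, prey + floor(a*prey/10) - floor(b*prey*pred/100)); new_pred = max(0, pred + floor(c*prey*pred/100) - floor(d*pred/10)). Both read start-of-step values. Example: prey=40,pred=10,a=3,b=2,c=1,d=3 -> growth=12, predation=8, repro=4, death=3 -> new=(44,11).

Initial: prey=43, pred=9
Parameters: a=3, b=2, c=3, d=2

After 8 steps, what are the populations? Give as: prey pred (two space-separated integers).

Answer: 0 53

Derivation:
Step 1: prey: 43+12-7=48; pred: 9+11-1=19
Step 2: prey: 48+14-18=44; pred: 19+27-3=43
Step 3: prey: 44+13-37=20; pred: 43+56-8=91
Step 4: prey: 20+6-36=0; pred: 91+54-18=127
Step 5: prey: 0+0-0=0; pred: 127+0-25=102
Step 6: prey: 0+0-0=0; pred: 102+0-20=82
Step 7: prey: 0+0-0=0; pred: 82+0-16=66
Step 8: prey: 0+0-0=0; pred: 66+0-13=53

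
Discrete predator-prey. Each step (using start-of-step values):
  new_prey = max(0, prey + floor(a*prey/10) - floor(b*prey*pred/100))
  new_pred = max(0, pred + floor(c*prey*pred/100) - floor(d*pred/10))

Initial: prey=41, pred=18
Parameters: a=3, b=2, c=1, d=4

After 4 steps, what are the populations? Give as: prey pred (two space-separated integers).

Answer: 33 16

Derivation:
Step 1: prey: 41+12-14=39; pred: 18+7-7=18
Step 2: prey: 39+11-14=36; pred: 18+7-7=18
Step 3: prey: 36+10-12=34; pred: 18+6-7=17
Step 4: prey: 34+10-11=33; pred: 17+5-6=16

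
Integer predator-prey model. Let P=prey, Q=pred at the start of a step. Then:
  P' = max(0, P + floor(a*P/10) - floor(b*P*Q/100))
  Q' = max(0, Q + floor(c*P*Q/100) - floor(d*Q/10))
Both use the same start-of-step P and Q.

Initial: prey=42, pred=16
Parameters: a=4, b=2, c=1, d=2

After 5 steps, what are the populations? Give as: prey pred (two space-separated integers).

Answer: 20 43

Derivation:
Step 1: prey: 42+16-13=45; pred: 16+6-3=19
Step 2: prey: 45+18-17=46; pred: 19+8-3=24
Step 3: prey: 46+18-22=42; pred: 24+11-4=31
Step 4: prey: 42+16-26=32; pred: 31+13-6=38
Step 5: prey: 32+12-24=20; pred: 38+12-7=43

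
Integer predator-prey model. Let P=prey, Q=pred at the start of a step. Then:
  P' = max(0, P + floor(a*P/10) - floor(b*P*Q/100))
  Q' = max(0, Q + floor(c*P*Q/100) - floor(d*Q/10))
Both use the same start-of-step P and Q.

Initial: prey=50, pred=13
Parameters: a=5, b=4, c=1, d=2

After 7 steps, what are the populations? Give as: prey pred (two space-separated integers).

Answer: 2 17

Derivation:
Step 1: prey: 50+25-26=49; pred: 13+6-2=17
Step 2: prey: 49+24-33=40; pred: 17+8-3=22
Step 3: prey: 40+20-35=25; pred: 22+8-4=26
Step 4: prey: 25+12-26=11; pred: 26+6-5=27
Step 5: prey: 11+5-11=5; pred: 27+2-5=24
Step 6: prey: 5+2-4=3; pred: 24+1-4=21
Step 7: prey: 3+1-2=2; pred: 21+0-4=17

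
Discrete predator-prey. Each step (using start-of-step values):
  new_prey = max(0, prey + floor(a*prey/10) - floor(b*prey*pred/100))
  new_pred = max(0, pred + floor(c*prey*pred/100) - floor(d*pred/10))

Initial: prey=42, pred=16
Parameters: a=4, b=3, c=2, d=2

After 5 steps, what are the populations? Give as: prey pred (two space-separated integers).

Step 1: prey: 42+16-20=38; pred: 16+13-3=26
Step 2: prey: 38+15-29=24; pred: 26+19-5=40
Step 3: prey: 24+9-28=5; pred: 40+19-8=51
Step 4: prey: 5+2-7=0; pred: 51+5-10=46
Step 5: prey: 0+0-0=0; pred: 46+0-9=37

Answer: 0 37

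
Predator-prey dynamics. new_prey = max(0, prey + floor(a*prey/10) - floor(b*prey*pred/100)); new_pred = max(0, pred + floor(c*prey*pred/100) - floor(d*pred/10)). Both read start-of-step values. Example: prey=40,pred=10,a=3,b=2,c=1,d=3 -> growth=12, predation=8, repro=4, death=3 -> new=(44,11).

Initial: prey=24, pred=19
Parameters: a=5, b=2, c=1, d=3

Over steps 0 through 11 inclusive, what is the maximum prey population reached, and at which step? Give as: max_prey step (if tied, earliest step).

Step 1: prey: 24+12-9=27; pred: 19+4-5=18
Step 2: prey: 27+13-9=31; pred: 18+4-5=17
Step 3: prey: 31+15-10=36; pred: 17+5-5=17
Step 4: prey: 36+18-12=42; pred: 17+6-5=18
Step 5: prey: 42+21-15=48; pred: 18+7-5=20
Step 6: prey: 48+24-19=53; pred: 20+9-6=23
Step 7: prey: 53+26-24=55; pred: 23+12-6=29
Step 8: prey: 55+27-31=51; pred: 29+15-8=36
Step 9: prey: 51+25-36=40; pred: 36+18-10=44
Step 10: prey: 40+20-35=25; pred: 44+17-13=48
Step 11: prey: 25+12-24=13; pred: 48+12-14=46
Max prey = 55 at step 7

Answer: 55 7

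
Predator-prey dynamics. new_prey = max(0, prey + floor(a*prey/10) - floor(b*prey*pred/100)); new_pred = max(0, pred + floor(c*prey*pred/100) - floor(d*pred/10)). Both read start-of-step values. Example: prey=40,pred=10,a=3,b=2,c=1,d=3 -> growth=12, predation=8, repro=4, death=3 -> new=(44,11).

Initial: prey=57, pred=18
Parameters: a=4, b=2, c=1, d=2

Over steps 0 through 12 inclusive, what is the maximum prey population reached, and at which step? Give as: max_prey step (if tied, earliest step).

Answer: 59 1

Derivation:
Step 1: prey: 57+22-20=59; pred: 18+10-3=25
Step 2: prey: 59+23-29=53; pred: 25+14-5=34
Step 3: prey: 53+21-36=38; pred: 34+18-6=46
Step 4: prey: 38+15-34=19; pred: 46+17-9=54
Step 5: prey: 19+7-20=6; pred: 54+10-10=54
Step 6: prey: 6+2-6=2; pred: 54+3-10=47
Step 7: prey: 2+0-1=1; pred: 47+0-9=38
Step 8: prey: 1+0-0=1; pred: 38+0-7=31
Step 9: prey: 1+0-0=1; pred: 31+0-6=25
Step 10: prey: 1+0-0=1; pred: 25+0-5=20
Step 11: prey: 1+0-0=1; pred: 20+0-4=16
Step 12: prey: 1+0-0=1; pred: 16+0-3=13
Max prey = 59 at step 1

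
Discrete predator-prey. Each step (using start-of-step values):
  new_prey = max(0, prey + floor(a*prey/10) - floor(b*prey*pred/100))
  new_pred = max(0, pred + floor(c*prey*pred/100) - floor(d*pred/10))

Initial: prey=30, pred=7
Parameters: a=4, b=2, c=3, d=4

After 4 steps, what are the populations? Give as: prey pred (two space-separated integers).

Step 1: prey: 30+12-4=38; pred: 7+6-2=11
Step 2: prey: 38+15-8=45; pred: 11+12-4=19
Step 3: prey: 45+18-17=46; pred: 19+25-7=37
Step 4: prey: 46+18-34=30; pred: 37+51-14=74

Answer: 30 74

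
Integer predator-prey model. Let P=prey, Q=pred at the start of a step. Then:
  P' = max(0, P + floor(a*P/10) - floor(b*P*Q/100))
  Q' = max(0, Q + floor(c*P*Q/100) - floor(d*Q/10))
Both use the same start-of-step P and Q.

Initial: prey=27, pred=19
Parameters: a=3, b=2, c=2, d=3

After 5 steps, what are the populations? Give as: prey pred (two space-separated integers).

Answer: 7 29

Derivation:
Step 1: prey: 27+8-10=25; pred: 19+10-5=24
Step 2: prey: 25+7-12=20; pred: 24+12-7=29
Step 3: prey: 20+6-11=15; pred: 29+11-8=32
Step 4: prey: 15+4-9=10; pred: 32+9-9=32
Step 5: prey: 10+3-6=7; pred: 32+6-9=29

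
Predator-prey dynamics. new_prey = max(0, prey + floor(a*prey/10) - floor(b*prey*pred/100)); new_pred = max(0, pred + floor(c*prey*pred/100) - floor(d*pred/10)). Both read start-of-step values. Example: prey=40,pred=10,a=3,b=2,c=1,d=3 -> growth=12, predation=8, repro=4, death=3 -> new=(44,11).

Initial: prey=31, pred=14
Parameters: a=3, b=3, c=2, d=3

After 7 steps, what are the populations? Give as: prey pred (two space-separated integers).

Step 1: prey: 31+9-13=27; pred: 14+8-4=18
Step 2: prey: 27+8-14=21; pred: 18+9-5=22
Step 3: prey: 21+6-13=14; pred: 22+9-6=25
Step 4: prey: 14+4-10=8; pred: 25+7-7=25
Step 5: prey: 8+2-6=4; pred: 25+4-7=22
Step 6: prey: 4+1-2=3; pred: 22+1-6=17
Step 7: prey: 3+0-1=2; pred: 17+1-5=13

Answer: 2 13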